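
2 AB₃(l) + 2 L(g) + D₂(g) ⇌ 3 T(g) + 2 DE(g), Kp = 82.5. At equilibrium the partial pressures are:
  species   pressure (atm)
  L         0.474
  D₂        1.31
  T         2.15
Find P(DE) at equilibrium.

P(DE) = 1.56 atm

(AB₃ is a pure liquid — omitted from Kp.)
At equilibrium, Kp = P(T)³·P(DE)² / (P(L)²·P(D₂)) = 82.5.
(2.15)³·(P(DE))² / ((0.474)²·(1.31)) = 82.5
P(DE)² = 2.44 ⇒ P(DE) = 1.56 atm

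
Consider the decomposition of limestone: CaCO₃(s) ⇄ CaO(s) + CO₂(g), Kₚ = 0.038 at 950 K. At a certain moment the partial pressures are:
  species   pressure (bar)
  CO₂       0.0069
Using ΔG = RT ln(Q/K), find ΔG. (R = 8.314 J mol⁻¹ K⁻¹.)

ΔG = -13.5 kJ/mol

(CaCO₃, CaO are pure solids — omitted from Qₚ.)
Qₚ = P(CO₂) = 0.00690
ΔG = RT ln(Qₚ/Kₚ) = (8.314 J mol⁻¹ K⁻¹)(950 K) × ln(0.00690/0.038)
   = (7.898 kJ/mol)(-1.706) = -13.5 kJ/mol
ΔG < 0, so the forward reaction is spontaneous (proceeds forward).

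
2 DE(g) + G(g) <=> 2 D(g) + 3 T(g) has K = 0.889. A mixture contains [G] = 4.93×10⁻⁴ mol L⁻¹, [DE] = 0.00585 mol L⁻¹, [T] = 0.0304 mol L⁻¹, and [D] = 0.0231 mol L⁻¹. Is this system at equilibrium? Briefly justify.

Q = [D]²·[T]³ / ([DE]²·[G]) = (0.0231)²·(0.0304)³ / ((0.00585)²·(4.93×10⁻⁴)) = 0.889
Q = 0.889 = K; the system is at equilibrium.

yes, at equilibrium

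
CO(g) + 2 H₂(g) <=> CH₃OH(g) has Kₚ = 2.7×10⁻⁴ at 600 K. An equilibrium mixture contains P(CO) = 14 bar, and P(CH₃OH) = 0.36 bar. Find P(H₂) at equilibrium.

At equilibrium, Kₚ = P(CH₃OH) / (P(CO)·P(H₂)²) = 2.7×10⁻⁴.
(0.36) / ((14)·(P(H₂))²) = 2.7×10⁻⁴
P(H₂)² = 95.2 ⇒ P(H₂) = 9.8 bar

P(H₂) = 9.8 bar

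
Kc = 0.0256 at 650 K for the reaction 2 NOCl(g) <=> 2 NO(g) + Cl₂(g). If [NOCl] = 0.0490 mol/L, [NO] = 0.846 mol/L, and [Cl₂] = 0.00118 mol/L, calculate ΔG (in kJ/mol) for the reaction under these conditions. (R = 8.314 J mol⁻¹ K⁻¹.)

ΔG = 14.2 kJ/mol

Qc = [NO]²·[Cl₂] / [NOCl]² = (0.846)²·(0.00118) / (0.0490)² = 0.352
ΔG = RT ln(Qc/Kc) = (8.314 J mol⁻¹ K⁻¹)(650 K) × ln(0.352/0.0256)
   = (5.404 kJ/mol)(2.621) = 14.2 kJ/mol
ΔG > 0, so the forward reaction is non-spontaneous (proceeds in reverse).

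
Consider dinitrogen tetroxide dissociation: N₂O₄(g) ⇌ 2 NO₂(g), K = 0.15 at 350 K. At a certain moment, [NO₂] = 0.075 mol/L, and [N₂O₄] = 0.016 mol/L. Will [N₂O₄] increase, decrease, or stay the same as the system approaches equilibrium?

increase

Q = [NO₂]² / [N₂O₄] = (0.075)² / (0.016) = 0.35
Q = 0.35 > K = 0.15: net reverse reaction.
N₂O₄ is a reactant, so it increases.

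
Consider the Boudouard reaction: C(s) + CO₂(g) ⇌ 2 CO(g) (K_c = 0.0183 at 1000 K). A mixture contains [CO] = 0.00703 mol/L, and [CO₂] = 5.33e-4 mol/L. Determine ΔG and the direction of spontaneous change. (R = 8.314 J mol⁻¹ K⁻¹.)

ΔG = 13.5 kJ/mol; the forward reaction is non-spontaneous

(C is a pure solid — omitted from Q_c.)
Q_c = [CO]² / [CO₂] = (0.00703)² / (5.33e-4) = 0.0927
ΔG = RT ln(Q_c/K_c) = (8.314 J mol⁻¹ K⁻¹)(1000 K) × ln(0.0927/0.0183)
   = (8.314 kJ/mol)(1.622) = 13.5 kJ/mol
ΔG > 0, so the forward reaction is non-spontaneous (proceeds in reverse).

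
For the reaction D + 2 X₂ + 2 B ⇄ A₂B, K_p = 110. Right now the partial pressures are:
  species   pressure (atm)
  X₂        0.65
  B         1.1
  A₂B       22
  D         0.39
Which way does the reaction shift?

Q_p = P(A₂B) / (P(D)·P(X₂)²·P(B)²) = (22) / ((0.39)·(0.65)²·(1.1)²) = 110
Q_p = 110 = K_p, so the system is already at equilibrium.

neither direction; the system is at equilibrium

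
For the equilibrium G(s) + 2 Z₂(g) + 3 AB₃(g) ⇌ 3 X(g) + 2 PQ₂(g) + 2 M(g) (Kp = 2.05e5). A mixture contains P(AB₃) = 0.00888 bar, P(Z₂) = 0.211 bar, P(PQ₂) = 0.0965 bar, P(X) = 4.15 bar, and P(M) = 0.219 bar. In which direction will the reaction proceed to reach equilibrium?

to the left

(G is a pure solid — omitted from Qp.)
Qp = P(X)³·P(PQ₂)²·P(M)² / (P(Z₂)²·P(AB₃)³) = (4.15)³·(0.0965)²·(0.219)² / ((0.211)²·(0.00888)³) = 1.02e6
Qp = 1.02e6 > Kp = 2.05e5, so the reverse reaction proceeds.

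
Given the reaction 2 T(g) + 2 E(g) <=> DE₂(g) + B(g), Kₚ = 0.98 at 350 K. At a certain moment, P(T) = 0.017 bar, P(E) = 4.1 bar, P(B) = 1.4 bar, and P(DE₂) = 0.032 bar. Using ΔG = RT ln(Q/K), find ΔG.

Qₚ = P(DE₂)·P(B) / (P(T)²·P(E)²) = (0.032)·(1.4) / ((0.017)²·(4.1)²) = 9.22
ΔG = RT ln(Qₚ/Kₚ) = (8.314 J mol⁻¹ K⁻¹)(350 K) × ln(9.22/0.98)
   = (2.910 kJ/mol)(2.242) = 6.52 kJ/mol
ΔG > 0, so the forward reaction is non-spontaneous (proceeds in reverse).

ΔG = 6.52 kJ/mol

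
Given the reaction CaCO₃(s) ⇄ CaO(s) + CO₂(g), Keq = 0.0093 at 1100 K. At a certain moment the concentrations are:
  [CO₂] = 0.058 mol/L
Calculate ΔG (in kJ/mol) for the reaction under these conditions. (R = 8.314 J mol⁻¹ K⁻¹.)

ΔG = 16.7 kJ/mol

(CaCO₃, CaO are pure solids — omitted from Q.)
Q = [CO₂] = 0.0580
ΔG = RT ln(Q/Keq) = (8.314 J mol⁻¹ K⁻¹)(1100 K) × ln(0.0580/0.0093)
   = (9.145 kJ/mol)(1.830) = 16.7 kJ/mol
ΔG > 0, so the forward reaction is non-spontaneous (proceeds in reverse).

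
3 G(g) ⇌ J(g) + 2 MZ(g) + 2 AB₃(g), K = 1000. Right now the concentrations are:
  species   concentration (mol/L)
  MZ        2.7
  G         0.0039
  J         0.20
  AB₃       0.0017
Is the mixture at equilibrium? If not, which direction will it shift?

Q = [J]·[MZ]²·[AB₃]² / [G]³ = (0.20)·(2.7)²·(0.0017)² / (0.0039)³ = 71
Q = 71 < K = 1000: net forward reaction.

no; Q < K, reaction proceeds forward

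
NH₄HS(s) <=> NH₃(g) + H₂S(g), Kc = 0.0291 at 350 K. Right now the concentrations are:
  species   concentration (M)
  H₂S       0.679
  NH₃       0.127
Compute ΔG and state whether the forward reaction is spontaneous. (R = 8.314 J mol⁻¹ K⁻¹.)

(NH₄HS is a pure solid — omitted from Qc.)
Qc = [NH₃]·[H₂S] = (0.127)·(0.679) = 0.0862
ΔG = RT ln(Qc/Kc) = (8.314 J mol⁻¹ K⁻¹)(350 K) × ln(0.0862/0.0291)
   = (2.910 kJ/mol)(1.086) = 3.16 kJ/mol
ΔG > 0, so the forward reaction is non-spontaneous (proceeds in reverse).

ΔG = 3.16 kJ/mol; the forward reaction is non-spontaneous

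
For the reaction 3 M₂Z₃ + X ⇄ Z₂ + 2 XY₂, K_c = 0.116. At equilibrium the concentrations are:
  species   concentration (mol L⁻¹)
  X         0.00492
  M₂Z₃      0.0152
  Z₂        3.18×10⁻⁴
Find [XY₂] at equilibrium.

At equilibrium, K_c = [Z₂]·[XY₂]² / ([M₂Z₃]³·[X]) = 0.116.
(3.18×10⁻⁴)·([XY₂])² / ((0.0152)³·(0.00492)) = 0.116
[XY₂]² = 6.30×10⁻⁶ ⇒ [XY₂] = 0.00251 mol L⁻¹

[XY₂] = 0.00251 mol L⁻¹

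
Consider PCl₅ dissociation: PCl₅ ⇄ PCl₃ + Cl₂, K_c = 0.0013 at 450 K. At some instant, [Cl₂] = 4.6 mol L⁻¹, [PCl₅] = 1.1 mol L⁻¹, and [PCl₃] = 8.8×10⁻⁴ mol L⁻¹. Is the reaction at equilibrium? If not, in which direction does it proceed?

Q_c = [PCl₃]·[Cl₂] / [PCl₅] = (8.8×10⁻⁴)·(4.6) / (1.1) = 0.0037
Q_c = 0.0037 > K_c = 0.0013, so the reverse reaction proceeds.

reverse (toward reactants)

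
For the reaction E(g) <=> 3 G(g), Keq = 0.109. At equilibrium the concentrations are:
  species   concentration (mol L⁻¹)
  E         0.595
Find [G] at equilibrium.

[G] = 0.402 mol L⁻¹

At equilibrium, Keq = [G]³ / [E] = 0.109.
([G])³ / (0.595) = 0.109
[G]³ = 0.0649 ⇒ [G] = 0.402 mol L⁻¹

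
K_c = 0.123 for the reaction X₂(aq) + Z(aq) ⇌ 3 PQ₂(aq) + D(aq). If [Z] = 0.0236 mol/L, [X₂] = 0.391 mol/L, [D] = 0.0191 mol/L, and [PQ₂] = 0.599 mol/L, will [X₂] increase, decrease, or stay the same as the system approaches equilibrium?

Q_c = [PQ₂]³·[D] / ([X₂]·[Z]) = (0.599)³·(0.0191) / ((0.391)·(0.0236)) = 0.445
Q_c = 0.445 > K_c = 0.123: net reverse reaction.
X₂ is a reactant, so it increases.

increase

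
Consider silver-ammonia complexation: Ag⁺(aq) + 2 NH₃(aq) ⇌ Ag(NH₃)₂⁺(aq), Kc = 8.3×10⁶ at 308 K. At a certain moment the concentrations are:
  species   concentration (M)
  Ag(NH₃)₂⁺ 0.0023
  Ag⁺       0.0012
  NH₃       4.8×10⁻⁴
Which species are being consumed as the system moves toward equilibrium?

none (at equilibrium)

Qc = [Ag(NH₃)₂⁺] / ([Ag⁺]·[NH₃]²) = (0.0023) / ((0.0012)·(4.8×10⁻⁴)²) = 8.3×10⁶
Qc = 8.3×10⁶ = Kc; the system is at equilibrium.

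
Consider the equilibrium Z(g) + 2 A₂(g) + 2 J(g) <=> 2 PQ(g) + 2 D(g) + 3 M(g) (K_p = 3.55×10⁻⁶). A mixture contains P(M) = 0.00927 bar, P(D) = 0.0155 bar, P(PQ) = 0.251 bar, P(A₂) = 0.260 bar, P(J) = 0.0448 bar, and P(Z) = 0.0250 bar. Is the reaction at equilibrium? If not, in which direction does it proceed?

neither direction; the system is at equilibrium

Q_p = P(PQ)²·P(D)²·P(M)³ / (P(Z)·P(A₂)²·P(J)²) = (0.251)²·(0.0155)²·(0.00927)³ / ((0.0250)·(0.260)²·(0.0448)²) = 3.55×10⁻⁶
Q_p = 3.55×10⁻⁶ = K_p, so the system is already at equilibrium.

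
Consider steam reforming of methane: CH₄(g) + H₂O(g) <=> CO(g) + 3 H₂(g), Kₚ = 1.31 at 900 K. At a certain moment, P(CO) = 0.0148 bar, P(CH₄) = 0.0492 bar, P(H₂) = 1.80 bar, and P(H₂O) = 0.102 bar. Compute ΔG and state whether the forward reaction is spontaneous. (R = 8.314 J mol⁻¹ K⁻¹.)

Qₚ = P(CO)·P(H₂)³ / (P(CH₄)·P(H₂O)) = (0.0148)·(1.80)³ / ((0.0492)·(0.102)) = 17.2
ΔG = RT ln(Qₚ/Kₚ) = (8.314 J mol⁻¹ K⁻¹)(900 K) × ln(17.2/1.31)
   = (7.483 kJ/mol)(2.575) = 19.3 kJ/mol
ΔG > 0, so the forward reaction is non-spontaneous (proceeds in reverse).

ΔG = 19.3 kJ/mol; the forward reaction is non-spontaneous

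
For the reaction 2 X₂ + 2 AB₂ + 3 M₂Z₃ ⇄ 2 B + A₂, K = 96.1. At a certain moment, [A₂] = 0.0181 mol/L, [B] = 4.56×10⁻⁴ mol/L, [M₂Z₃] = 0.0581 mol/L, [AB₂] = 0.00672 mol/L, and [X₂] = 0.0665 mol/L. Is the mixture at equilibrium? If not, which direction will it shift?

yes, at equilibrium

Q = [B]²·[A₂] / ([X₂]²·[AB₂]²·[M₂Z₃]³) = (4.56×10⁻⁴)²·(0.0181) / ((0.0665)²·(0.00672)²·(0.0581)³) = 96.1
Q = 96.1 = K; the system is at equilibrium.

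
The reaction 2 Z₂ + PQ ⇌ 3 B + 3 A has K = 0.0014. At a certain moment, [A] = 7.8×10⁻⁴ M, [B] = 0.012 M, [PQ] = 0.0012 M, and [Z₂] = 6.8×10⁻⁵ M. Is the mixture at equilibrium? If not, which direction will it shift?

no; Q < K, reaction proceeds forward

Q = [B]³·[A]³ / ([Z₂]²·[PQ]) = (0.012)³·(7.8×10⁻⁴)³ / ((6.8×10⁻⁵)²·(0.0012)) = 1.5×10⁻⁴
Q = 1.5×10⁻⁴ < K = 0.0014: net forward reaction.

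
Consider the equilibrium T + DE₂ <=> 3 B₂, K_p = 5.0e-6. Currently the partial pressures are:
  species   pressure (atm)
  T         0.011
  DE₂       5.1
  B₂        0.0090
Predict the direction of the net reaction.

Q_p = P(B₂)³ / (P(T)·P(DE₂)) = (0.0090)³ / ((0.011)·(5.1)) = 1.3e-5
Q_p = 1.3e-5 > K_p = 5.0e-6, so the reverse reaction proceeds.

reverse (toward reactants)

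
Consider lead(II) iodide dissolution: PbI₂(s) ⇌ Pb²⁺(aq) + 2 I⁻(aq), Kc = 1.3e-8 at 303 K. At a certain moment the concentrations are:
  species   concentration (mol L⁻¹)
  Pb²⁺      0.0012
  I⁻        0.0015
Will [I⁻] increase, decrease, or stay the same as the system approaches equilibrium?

(PbI₂ is a pure solid — omitted from Qc.)
Qc = [Pb²⁺]·[I⁻]² = (0.0012)·(0.0015)² = 2.7e-9
Qc = 2.7e-9 < Kc = 1.3e-8: net forward reaction.
I⁻ is a product, so it increases.

increase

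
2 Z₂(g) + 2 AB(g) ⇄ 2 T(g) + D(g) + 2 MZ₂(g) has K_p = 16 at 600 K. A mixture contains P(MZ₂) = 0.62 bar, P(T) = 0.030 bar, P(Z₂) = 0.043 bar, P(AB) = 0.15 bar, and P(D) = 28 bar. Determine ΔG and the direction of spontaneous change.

ΔG = 13.4 kJ/mol; the forward reaction is non-spontaneous

Q_p = P(T)²·P(D)·P(MZ₂)² / (P(Z₂)²·P(AB)²) = (0.030)²·(28)·(0.62)² / ((0.043)²·(0.15)²) = 233
ΔG = RT ln(Q_p/K_p) = (8.314 J mol⁻¹ K⁻¹)(600 K) × ln(233/16)
   = (4.988 kJ/mol)(2.678) = 13.4 kJ/mol
ΔG > 0, so the forward reaction is non-spontaneous (proceeds in reverse).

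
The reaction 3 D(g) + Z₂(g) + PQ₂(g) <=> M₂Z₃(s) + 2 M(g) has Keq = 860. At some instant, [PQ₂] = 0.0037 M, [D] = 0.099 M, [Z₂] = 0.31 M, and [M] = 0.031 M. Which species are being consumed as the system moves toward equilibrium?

none (at equilibrium)

(M₂Z₃ is a pure solid — omitted from Q.)
Q = [M]² / ([D]³·[Z₂]·[PQ₂]) = (0.031)² / ((0.099)³·(0.31)·(0.0037)) = 860
Q = 860 = Keq; the system is at equilibrium.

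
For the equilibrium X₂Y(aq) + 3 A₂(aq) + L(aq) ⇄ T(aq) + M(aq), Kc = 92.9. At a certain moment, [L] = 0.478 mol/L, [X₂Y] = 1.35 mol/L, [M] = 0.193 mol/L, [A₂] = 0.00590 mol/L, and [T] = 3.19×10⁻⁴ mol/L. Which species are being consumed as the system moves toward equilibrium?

T, M (products)

Qc = [T]·[M] / ([X₂Y]·[A₂]³·[L]) = (3.19×10⁻⁴)·(0.193) / ((1.35)·(0.00590)³·(0.478)) = 465
Qc = 465 > Kc = 92.9: net reverse reaction.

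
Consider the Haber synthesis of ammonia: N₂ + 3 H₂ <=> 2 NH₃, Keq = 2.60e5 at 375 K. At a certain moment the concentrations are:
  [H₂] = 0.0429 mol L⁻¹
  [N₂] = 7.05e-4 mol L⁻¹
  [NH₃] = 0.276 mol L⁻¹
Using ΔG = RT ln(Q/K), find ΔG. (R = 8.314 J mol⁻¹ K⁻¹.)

ΔG = 5.18 kJ/mol

Q = [NH₃]² / ([N₂]·[H₂]³) = (0.276)² / ((7.05e-4)·(0.0429)³) = 1.37e6
ΔG = RT ln(Q/Keq) = (8.314 J mol⁻¹ K⁻¹)(375 K) × ln(1.37e6/2.60e5)
   = (3.118 kJ/mol)(1.662) = 5.18 kJ/mol
ΔG > 0, so the forward reaction is non-spontaneous (proceeds in reverse).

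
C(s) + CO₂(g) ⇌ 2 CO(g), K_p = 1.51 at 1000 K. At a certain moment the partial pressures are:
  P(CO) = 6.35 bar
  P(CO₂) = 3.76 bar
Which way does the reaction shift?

(C is a pure solid — omitted from Q_p.)
Q_p = P(CO)² / P(CO₂) = (6.35)² / (3.76) = 10.7
Q_p = 10.7 > K_p = 1.51, so the reverse reaction proceeds.

toward reactants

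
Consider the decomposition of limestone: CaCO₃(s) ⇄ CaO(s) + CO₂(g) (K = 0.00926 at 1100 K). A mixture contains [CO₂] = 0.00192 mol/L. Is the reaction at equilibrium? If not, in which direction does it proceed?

forward (toward products)

(CaCO₃, CaO are pure solids — omitted from Q.)
Q = [CO₂] = 0.00192
Q = 0.00192 < K = 0.00926, so the forward reaction proceeds.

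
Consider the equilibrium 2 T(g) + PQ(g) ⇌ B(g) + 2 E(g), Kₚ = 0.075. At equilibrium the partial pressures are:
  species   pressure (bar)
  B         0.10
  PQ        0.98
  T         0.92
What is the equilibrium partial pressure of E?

At equilibrium, Kₚ = P(B)·P(E)² / (P(T)²·P(PQ)) = 0.075.
(0.10)·(P(E))² / ((0.92)²·(0.98)) = 0.075
P(E)² = 0.622 ⇒ P(E) = 0.79 bar

P(E) = 0.79 bar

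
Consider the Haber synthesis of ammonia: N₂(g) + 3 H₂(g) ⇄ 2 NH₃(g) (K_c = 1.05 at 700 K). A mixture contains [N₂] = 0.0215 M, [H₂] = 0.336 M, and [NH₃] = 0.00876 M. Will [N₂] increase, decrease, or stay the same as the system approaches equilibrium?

decrease

Q_c = [NH₃]² / ([N₂]·[H₂]³) = (0.00876)² / ((0.0215)·(0.336)³) = 0.0941
Q_c = 0.0941 < K_c = 1.05: net forward reaction.
N₂ is a reactant, so it decreases.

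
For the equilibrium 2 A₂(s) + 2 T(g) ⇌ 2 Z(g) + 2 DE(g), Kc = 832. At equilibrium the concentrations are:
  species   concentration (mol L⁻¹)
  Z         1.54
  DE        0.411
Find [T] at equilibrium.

[T] = 0.0219 mol L⁻¹

(A₂ is a pure solid — omitted from Kc.)
At equilibrium, Kc = [Z]²·[DE]² / [T]² = 832.
(1.54)²·(0.411)² / ([T])² = 832
[T]² = 4.82×10⁻⁴ ⇒ [T] = 0.0219 mol L⁻¹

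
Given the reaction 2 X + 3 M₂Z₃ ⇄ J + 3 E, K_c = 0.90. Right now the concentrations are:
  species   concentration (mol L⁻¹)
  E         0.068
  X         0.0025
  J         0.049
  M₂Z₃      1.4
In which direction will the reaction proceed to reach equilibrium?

Q_c = [J]·[E]³ / ([X]²·[M₂Z₃]³) = (0.049)·(0.068)³ / ((0.0025)²·(1.4)³) = 0.90
Q_c = 0.90 = K_c, so the system is already at equilibrium.

no net change (already at equilibrium)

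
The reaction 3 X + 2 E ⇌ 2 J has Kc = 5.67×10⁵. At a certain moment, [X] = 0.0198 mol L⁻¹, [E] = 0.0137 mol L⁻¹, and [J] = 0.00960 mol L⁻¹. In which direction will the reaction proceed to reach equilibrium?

to the right

Qc = [J]² / ([X]³·[E]²) = (0.00960)² / ((0.0198)³·(0.0137)²) = 63300
Qc = 63300 < Kc = 5.67×10⁵, so the forward reaction proceeds.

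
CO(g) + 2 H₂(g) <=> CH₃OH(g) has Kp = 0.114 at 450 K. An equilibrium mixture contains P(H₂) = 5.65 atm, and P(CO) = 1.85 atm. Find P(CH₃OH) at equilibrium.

P(CH₃OH) = 6.73 atm

At equilibrium, Kp = P(CH₃OH) / (P(CO)·P(H₂)²) = 0.114.
(P(CH₃OH)) / ((1.85)·(5.65)²) = 0.114
P(CH₃OH) = 6.73 atm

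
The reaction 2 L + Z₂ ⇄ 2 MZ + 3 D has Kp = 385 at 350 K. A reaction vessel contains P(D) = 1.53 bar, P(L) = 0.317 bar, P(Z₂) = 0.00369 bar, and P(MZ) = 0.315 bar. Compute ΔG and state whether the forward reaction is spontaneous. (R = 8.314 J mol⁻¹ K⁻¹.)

Qp = P(MZ)²·P(D)³ / (P(L)²·P(Z₂)) = (0.315)²·(1.53)³ / ((0.317)²·(0.00369)) = 958
ΔG = RT ln(Qp/Kp) = (8.314 J mol⁻¹ K⁻¹)(350 K) × ln(958/385)
   = (2.910 kJ/mol)(0.9116) = 2.65 kJ/mol
ΔG > 0, so the forward reaction is non-spontaneous (proceeds in reverse).

ΔG = 2.65 kJ/mol; the forward reaction is non-spontaneous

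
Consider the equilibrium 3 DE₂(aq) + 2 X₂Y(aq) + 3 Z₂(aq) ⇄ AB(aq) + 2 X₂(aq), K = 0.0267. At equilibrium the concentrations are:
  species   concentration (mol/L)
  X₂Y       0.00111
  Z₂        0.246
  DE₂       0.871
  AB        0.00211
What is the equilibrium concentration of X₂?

At equilibrium, K = [AB]·[X₂]² / ([DE₂]³·[X₂Y]²·[Z₂]³) = 0.0267.
(0.00211)·([X₂])² / ((0.871)³·(0.00111)²·(0.246)³) = 0.0267
[X₂]² = 1.53×10⁻⁷ ⇒ [X₂] = 3.92×10⁻⁴ mol/L

[X₂] = 3.92×10⁻⁴ mol/L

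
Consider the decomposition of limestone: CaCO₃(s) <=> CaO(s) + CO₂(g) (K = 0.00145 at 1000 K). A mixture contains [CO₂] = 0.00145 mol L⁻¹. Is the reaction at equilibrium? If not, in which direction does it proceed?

(CaCO₃, CaO are pure solids — omitted from Q.)
Q = [CO₂] = 0.00145
Q = 0.00145 = K, so the system is already at equilibrium.

no net change (already at equilibrium)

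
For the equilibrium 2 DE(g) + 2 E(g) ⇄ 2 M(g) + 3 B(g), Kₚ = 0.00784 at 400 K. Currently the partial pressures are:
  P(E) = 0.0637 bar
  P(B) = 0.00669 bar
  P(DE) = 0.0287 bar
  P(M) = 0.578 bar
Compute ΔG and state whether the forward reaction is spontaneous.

ΔG = 4.45 kJ/mol; the forward reaction is non-spontaneous

Qₚ = P(M)²·P(B)³ / (P(DE)²·P(E)²) = (0.578)²·(0.00669)³ / ((0.0287)²·(0.0637)²) = 0.0299
ΔG = RT ln(Qₚ/Kₚ) = (8.314 J mol⁻¹ K⁻¹)(400 K) × ln(0.0299/0.00784)
   = (3.326 kJ/mol)(1.339) = 4.45 kJ/mol
ΔG > 0, so the forward reaction is non-spontaneous (proceeds in reverse).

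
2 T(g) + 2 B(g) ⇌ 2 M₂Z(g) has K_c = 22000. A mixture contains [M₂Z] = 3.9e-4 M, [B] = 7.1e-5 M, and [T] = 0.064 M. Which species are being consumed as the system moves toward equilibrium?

Q_c = [M₂Z]² / ([T]²·[B]²) = (3.9e-4)² / ((0.064)²·(7.1e-5)²) = 7400
Q_c = 7400 < K_c = 22000: net forward reaction.

T, B (reactants)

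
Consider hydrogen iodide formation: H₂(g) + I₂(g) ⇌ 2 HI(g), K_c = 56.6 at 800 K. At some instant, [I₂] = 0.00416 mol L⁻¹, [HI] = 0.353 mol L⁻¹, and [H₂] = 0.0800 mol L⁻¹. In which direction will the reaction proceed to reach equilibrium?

Q_c = [HI]² / ([H₂]·[I₂]) = (0.353)² / ((0.0800)·(0.00416)) = 374
Q_c = 374 > K_c = 56.6, so the reverse reaction proceeds.

in the reverse direction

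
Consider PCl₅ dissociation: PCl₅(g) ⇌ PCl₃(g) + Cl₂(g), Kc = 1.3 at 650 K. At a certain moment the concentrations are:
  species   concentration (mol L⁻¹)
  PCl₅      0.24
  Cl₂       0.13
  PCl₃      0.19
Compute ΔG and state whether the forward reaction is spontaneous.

Qc = [PCl₃]·[Cl₂] / [PCl₅] = (0.19)·(0.13) / (0.24) = 0.103
ΔG = RT ln(Qc/Kc) = (8.314 J mol⁻¹ K⁻¹)(650 K) × ln(0.103/1.3)
   = (5.404 kJ/mol)(-2.535) = -13.7 kJ/mol
ΔG < 0, so the forward reaction is spontaneous (proceeds forward).

ΔG = -13.7 kJ/mol; the forward reaction is spontaneous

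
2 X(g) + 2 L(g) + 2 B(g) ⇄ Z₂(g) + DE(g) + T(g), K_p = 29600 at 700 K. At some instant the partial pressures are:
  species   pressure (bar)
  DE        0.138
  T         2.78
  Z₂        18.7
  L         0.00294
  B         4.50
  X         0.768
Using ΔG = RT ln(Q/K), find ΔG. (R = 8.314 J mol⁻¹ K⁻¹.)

Q_p = P(Z₂)·P(DE)·P(T) / (P(X)²·P(L)²·P(B)²) = (18.7)·(0.138)·(2.78) / ((0.768)²·(0.00294)²·(4.50)²) = 69500
ΔG = RT ln(Q_p/K_p) = (8.314 J mol⁻¹ K⁻¹)(700 K) × ln(69500/29600)
   = (5.820 kJ/mol)(0.8536) = 4.97 kJ/mol
ΔG > 0, so the forward reaction is non-spontaneous (proceeds in reverse).

ΔG = 4.97 kJ/mol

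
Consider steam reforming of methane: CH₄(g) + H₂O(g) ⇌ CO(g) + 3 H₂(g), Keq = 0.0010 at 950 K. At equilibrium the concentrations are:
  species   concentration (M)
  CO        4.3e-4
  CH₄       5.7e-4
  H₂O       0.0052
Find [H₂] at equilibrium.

At equilibrium, Keq = [CO]·[H₂]³ / ([CH₄]·[H₂O]) = 0.0010.
(4.3e-4)·([H₂])³ / ((5.7e-4)·(0.0052)) = 0.0010
[H₂]³ = 6.89e-6 ⇒ [H₂] = 0.019 M

[H₂] = 0.019 M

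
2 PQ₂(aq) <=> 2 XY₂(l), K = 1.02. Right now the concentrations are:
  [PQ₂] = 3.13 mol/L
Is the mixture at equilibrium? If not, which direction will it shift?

no; Q < K, reaction proceeds forward

(XY₂ is a pure liquid — omitted from Q.)
Q = 1 / [PQ₂]² = 1 / (3.13)² = 0.102
Q = 0.102 < K = 1.02: net forward reaction.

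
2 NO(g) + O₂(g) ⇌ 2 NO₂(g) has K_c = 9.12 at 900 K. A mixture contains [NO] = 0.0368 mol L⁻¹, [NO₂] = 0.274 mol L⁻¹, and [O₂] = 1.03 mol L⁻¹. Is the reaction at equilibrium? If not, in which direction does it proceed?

toward reactants

Q_c = [NO₂]² / ([NO]²·[O₂]) = (0.274)² / ((0.0368)²·(1.03)) = 53.8
Q_c = 53.8 > K_c = 9.12, so the reverse reaction proceeds.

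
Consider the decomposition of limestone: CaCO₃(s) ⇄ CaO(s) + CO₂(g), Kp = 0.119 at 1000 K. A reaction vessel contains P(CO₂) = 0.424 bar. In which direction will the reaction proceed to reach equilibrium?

toward reactants

(CaCO₃, CaO are pure solids — omitted from Qp.)
Qp = P(CO₂) = 0.424
Qp = 0.424 > Kp = 0.119, so the reverse reaction proceeds.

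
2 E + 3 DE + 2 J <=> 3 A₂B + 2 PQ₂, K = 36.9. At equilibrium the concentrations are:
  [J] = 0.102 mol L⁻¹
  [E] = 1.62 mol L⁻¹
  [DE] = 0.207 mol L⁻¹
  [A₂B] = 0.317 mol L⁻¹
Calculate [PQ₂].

At equilibrium, K = [A₂B]³·[PQ₂]² / ([E]²·[DE]³·[J]²) = 36.9.
(0.317)³·([PQ₂])² / ((1.62)²·(0.207)³·(0.102)²) = 36.9
[PQ₂]² = 0.281 ⇒ [PQ₂] = 0.530 mol L⁻¹

[PQ₂] = 0.530 mol L⁻¹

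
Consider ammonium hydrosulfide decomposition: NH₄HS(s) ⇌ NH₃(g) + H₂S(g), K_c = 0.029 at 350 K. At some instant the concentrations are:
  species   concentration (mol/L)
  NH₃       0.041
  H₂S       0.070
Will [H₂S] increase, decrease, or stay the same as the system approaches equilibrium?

(NH₄HS is a pure solid — omitted from Q_c.)
Q_c = [NH₃]·[H₂S] = (0.041)·(0.070) = 0.0029
Q_c = 0.0029 < K_c = 0.029: net forward reaction.
H₂S is a product, so it increases.

increase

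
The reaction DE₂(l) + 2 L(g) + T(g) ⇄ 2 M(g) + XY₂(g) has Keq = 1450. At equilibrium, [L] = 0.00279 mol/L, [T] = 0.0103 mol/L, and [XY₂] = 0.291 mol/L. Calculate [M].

[M] = 0.0200 mol/L

(DE₂ is a pure liquid — omitted from Keq.)
At equilibrium, Keq = [M]²·[XY₂] / ([L]²·[T]) = 1450.
([M])²·(0.291) / ((0.00279)²·(0.0103)) = 1450
[M]² = 4.00e-4 ⇒ [M] = 0.0200 mol/L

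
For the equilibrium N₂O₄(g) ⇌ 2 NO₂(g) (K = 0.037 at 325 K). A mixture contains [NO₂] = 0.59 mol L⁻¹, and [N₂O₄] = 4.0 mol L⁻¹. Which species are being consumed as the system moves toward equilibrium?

Q = [NO₂]² / [N₂O₄] = (0.59)² / (4.0) = 0.087
Q = 0.087 > K = 0.037: net reverse reaction.

NO₂ (products)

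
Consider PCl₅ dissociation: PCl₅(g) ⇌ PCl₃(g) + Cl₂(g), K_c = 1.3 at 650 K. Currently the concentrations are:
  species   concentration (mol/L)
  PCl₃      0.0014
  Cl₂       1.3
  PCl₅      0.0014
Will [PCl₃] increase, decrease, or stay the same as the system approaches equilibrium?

stay the same

Q_c = [PCl₃]·[Cl₂] / [PCl₅] = (0.0014)·(1.3) / (0.0014) = 1.3
Q_c = 1.3 = K_c; the system is at equilibrium.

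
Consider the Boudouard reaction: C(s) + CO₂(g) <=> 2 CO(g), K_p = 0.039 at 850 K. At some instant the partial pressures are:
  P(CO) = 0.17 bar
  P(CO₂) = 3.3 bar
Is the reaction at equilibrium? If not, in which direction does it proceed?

(C is a pure solid — omitted from Q_p.)
Q_p = P(CO)² / P(CO₂) = (0.17)² / (3.3) = 0.0088
Q_p = 0.0088 < K_p = 0.039, so the forward reaction proceeds.

to the right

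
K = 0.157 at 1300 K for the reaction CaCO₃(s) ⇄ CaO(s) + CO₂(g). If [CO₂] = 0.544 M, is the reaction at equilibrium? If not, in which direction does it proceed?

toward reactants

(CaCO₃, CaO are pure solids — omitted from Q.)
Q = [CO₂] = 0.544
Q = 0.544 > K = 0.157, so the reverse reaction proceeds.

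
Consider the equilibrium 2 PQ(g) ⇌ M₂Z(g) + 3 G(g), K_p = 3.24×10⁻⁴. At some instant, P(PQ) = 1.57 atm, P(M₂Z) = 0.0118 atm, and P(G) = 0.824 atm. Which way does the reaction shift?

reverse (toward reactants)

Q_p = P(M₂Z)·P(G)³ / P(PQ)² = (0.0118)·(0.824)³ / (1.57)² = 0.00268
Q_p = 0.00268 > K_p = 3.24×10⁻⁴, so the reverse reaction proceeds.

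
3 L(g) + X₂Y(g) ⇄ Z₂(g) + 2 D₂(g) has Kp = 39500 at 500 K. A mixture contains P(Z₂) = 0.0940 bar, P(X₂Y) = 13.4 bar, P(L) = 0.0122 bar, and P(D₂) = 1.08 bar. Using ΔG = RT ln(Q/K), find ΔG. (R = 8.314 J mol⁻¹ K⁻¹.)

Qp = P(Z₂)·P(D₂)² / (P(L)³·P(X₂Y)) = (0.0940)·(1.08)² / ((0.0122)³·(13.4)) = 4510
ΔG = RT ln(Qp/Kp) = (8.314 J mol⁻¹ K⁻¹)(500 K) × ln(4510/39500)
   = (4.157 kJ/mol)(-2.170) = -9.02 kJ/mol
ΔG < 0, so the forward reaction is spontaneous (proceeds forward).

ΔG = -9.02 kJ/mol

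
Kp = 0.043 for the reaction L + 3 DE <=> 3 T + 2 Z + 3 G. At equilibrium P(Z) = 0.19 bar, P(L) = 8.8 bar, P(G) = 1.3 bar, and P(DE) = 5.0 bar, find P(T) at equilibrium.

At equilibrium, Kp = P(T)³·P(Z)²·P(G)³ / (P(L)·P(DE)³) = 0.043.
(P(T))³·(0.19)²·(1.3)³ / ((8.8)·(5.0)³) = 0.043
P(T)³ = 596 ⇒ P(T) = 8.4 bar

P(T) = 8.4 bar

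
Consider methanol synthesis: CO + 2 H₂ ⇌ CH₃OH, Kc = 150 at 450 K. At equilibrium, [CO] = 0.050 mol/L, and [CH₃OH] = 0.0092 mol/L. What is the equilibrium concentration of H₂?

[H₂] = 0.035 mol/L

At equilibrium, Kc = [CH₃OH] / ([CO]·[H₂]²) = 150.
(0.0092) / ((0.050)·([H₂])²) = 150
[H₂]² = 0.00123 ⇒ [H₂] = 0.035 mol/L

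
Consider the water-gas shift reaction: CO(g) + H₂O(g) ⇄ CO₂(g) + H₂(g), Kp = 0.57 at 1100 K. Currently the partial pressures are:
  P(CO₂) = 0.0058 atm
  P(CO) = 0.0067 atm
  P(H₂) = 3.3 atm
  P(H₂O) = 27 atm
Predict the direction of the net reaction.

in the forward direction

Qp = P(CO₂)·P(H₂) / (P(CO)·P(H₂O)) = (0.0058)·(3.3) / ((0.0067)·(27)) = 0.11
Qp = 0.11 < Kp = 0.57, so the forward reaction proceeds.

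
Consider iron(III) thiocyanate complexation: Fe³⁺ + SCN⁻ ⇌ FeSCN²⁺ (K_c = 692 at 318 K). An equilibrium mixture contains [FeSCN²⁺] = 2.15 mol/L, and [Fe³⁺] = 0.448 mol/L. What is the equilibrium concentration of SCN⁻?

[SCN⁻] = 0.00694 mol/L

At equilibrium, K_c = [FeSCN²⁺] / ([Fe³⁺]·[SCN⁻]) = 692.
(2.15) / ((0.448)·([SCN⁻])) = 692
[SCN⁻] = 0.00694 mol/L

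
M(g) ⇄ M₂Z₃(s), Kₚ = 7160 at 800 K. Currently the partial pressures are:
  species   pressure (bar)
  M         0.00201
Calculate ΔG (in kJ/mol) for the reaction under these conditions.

(M₂Z₃ is a pure solid — omitted from Qₚ.)
Qₚ = 1 / P(M) = 1 / (0.00201) = 498
ΔG = RT ln(Qₚ/Kₚ) = (8.314 J mol⁻¹ K⁻¹)(800 K) × ln(498/7160)
   = (6.651 kJ/mol)(-2.666) = -17.7 kJ/mol
ΔG < 0, so the forward reaction is spontaneous (proceeds forward).

ΔG = -17.7 kJ/mol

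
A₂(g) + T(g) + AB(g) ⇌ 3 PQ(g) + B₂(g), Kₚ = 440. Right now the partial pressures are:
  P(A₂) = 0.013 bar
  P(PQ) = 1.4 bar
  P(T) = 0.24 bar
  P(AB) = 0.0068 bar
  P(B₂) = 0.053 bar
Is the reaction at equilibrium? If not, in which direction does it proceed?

in the reverse direction

Qₚ = P(PQ)³·P(B₂) / (P(A₂)·P(T)·P(AB)) = (1.4)³·(0.053) / ((0.013)·(0.24)·(0.0068)) = 6900
Qₚ = 6900 > Kₚ = 440, so the reverse reaction proceeds.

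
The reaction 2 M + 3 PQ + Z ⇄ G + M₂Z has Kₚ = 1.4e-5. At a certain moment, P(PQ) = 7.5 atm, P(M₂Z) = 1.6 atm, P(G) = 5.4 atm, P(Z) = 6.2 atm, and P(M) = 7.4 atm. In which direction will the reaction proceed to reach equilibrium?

Qₚ = P(G)·P(M₂Z) / (P(M)²·P(PQ)³·P(Z)) = (5.4)·(1.6) / ((7.4)²·(7.5)³·(6.2)) = 6.0e-5
Qₚ = 6.0e-5 > Kₚ = 1.4e-5, so the reverse reaction proceeds.

toward reactants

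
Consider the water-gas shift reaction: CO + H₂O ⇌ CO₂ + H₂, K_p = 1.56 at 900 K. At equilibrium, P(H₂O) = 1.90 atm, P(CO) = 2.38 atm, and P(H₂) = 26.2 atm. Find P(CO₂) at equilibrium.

At equilibrium, K_p = P(CO₂)·P(H₂) / (P(CO)·P(H₂O)) = 1.56.
(P(CO₂))·(26.2) / ((2.38)·(1.90)) = 1.56
P(CO₂) = 0.269 atm

P(CO₂) = 0.269 atm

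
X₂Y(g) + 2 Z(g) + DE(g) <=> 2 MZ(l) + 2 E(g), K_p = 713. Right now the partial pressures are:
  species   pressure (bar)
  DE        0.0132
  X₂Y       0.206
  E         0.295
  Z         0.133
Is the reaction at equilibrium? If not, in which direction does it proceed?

in the reverse direction

(MZ is a pure liquid — omitted from Q_p.)
Q_p = P(E)² / (P(X₂Y)·P(Z)²·P(DE)) = (0.295)² / ((0.206)·(0.133)²·(0.0132)) = 1810
Q_p = 1810 > K_p = 713, so the reverse reaction proceeds.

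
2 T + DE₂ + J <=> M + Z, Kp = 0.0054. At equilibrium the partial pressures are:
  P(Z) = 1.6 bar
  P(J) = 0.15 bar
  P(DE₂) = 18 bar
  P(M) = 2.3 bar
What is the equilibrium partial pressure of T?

At equilibrium, Kp = P(M)·P(Z) / (P(T)²·P(DE₂)·P(J)) = 0.0054.
(2.3)·(1.6) / ((P(T))²·(18)·(0.15)) = 0.0054
P(T)² = 252 ⇒ P(T) = 16 bar

P(T) = 16 bar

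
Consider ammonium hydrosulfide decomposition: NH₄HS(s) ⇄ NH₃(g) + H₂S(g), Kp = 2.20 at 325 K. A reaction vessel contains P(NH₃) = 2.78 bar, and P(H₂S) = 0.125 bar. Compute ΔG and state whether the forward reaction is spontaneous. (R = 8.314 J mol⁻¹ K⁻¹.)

ΔG = -4.99 kJ/mol; the forward reaction is spontaneous

(NH₄HS is a pure solid — omitted from Qp.)
Qp = P(NH₃)·P(H₂S) = (2.78)·(0.125) = 0.347
ΔG = RT ln(Qp/Kp) = (8.314 J mol⁻¹ K⁻¹)(325 K) × ln(0.347/2.20)
   = (2.702 kJ/mol)(-1.847) = -4.99 kJ/mol
ΔG < 0, so the forward reaction is spontaneous (proceeds forward).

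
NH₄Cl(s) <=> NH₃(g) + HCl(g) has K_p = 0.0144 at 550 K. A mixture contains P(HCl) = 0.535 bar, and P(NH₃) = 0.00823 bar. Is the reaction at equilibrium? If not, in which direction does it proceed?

(NH₄Cl is a pure solid — omitted from Q_p.)
Q_p = P(NH₃)·P(HCl) = (0.00823)·(0.535) = 0.00440
Q_p = 0.00440 < K_p = 0.0144, so the forward reaction proceeds.

toward products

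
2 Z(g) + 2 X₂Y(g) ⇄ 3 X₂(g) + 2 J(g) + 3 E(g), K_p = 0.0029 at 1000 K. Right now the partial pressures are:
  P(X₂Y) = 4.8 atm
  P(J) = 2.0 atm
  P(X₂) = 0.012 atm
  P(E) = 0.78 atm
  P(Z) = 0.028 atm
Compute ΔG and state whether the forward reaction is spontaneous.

Q_p = P(X₂)³·P(J)²·P(E)³ / (P(Z)²·P(X₂Y)²) = (0.012)³·(2.0)²·(0.78)³ / ((0.028)²·(4.8)²) = 1.82×10⁻⁴
ΔG = RT ln(Q_p/K_p) = (8.314 J mol⁻¹ K⁻¹)(1000 K) × ln(1.82×10⁻⁴/0.0029)
   = (8.314 kJ/mol)(-2.768) = -23.0 kJ/mol
ΔG < 0, so the forward reaction is spontaneous (proceeds forward).

ΔG = -23.0 kJ/mol; the forward reaction is spontaneous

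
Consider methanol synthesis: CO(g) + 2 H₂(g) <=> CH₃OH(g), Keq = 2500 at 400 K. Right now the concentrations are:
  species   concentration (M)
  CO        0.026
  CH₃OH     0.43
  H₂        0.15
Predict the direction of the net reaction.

Q = [CH₃OH] / ([CO]·[H₂]²) = (0.43) / ((0.026)·(0.15)²) = 740
Q = 740 < Keq = 2500, so the forward reaction proceeds.

in the forward direction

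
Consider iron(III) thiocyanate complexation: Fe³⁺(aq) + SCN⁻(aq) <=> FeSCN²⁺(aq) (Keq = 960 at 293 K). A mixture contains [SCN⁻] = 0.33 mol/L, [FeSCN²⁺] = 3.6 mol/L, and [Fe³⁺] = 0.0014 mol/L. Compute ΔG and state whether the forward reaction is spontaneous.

ΔG = 5.10 kJ/mol; the forward reaction is non-spontaneous

Q = [FeSCN²⁺] / ([Fe³⁺]·[SCN⁻]) = (3.6) / ((0.0014)·(0.33)) = 7790
ΔG = RT ln(Q/Keq) = (8.314 J mol⁻¹ K⁻¹)(293 K) × ln(7790/960)
   = (2.436 kJ/mol)(2.094) = 5.10 kJ/mol
ΔG > 0, so the forward reaction is non-spontaneous (proceeds in reverse).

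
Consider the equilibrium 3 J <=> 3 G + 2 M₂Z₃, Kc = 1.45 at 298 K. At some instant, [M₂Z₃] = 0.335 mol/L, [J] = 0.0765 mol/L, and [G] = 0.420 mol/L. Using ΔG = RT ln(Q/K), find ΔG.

ΔG = 6.32 kJ/mol

Qc = [G]³·[M₂Z₃]² / [J]³ = (0.420)³·(0.335)² / (0.0765)³ = 18.6
ΔG = RT ln(Qc/Kc) = (8.314 J mol⁻¹ K⁻¹)(298 K) × ln(18.6/1.45)
   = (2.478 kJ/mol)(2.552) = 6.32 kJ/mol
ΔG > 0, so the forward reaction is non-spontaneous (proceeds in reverse).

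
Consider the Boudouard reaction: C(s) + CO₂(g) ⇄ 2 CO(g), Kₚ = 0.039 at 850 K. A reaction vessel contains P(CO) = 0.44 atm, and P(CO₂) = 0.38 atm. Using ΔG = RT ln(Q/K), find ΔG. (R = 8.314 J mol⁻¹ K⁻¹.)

ΔG = 18.2 kJ/mol

(C is a pure solid — omitted from Qₚ.)
Qₚ = P(CO)² / P(CO₂) = (0.44)² / (0.38) = 0.509
ΔG = RT ln(Qₚ/Kₚ) = (8.314 J mol⁻¹ K⁻¹)(850 K) × ln(0.509/0.039)
   = (7.067 kJ/mol)(2.569) = 18.2 kJ/mol
ΔG > 0, so the forward reaction is non-spontaneous (proceeds in reverse).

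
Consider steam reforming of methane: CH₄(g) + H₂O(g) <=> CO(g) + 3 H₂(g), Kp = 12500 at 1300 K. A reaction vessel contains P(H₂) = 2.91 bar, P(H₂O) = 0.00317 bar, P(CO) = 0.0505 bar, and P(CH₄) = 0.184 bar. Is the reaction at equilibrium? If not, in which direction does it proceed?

Qp = P(CO)·P(H₂)³ / (P(CH₄)·P(H₂O)) = (0.0505)·(2.91)³ / ((0.184)·(0.00317)) = 2130
Qp = 2130 < Kp = 12500, so the forward reaction proceeds.

in the forward direction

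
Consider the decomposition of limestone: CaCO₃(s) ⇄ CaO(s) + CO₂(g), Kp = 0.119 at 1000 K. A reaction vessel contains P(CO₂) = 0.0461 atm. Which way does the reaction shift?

(CaCO₃, CaO are pure solids — omitted from Qp.)
Qp = P(CO₂) = 0.0461
Qp = 0.0461 < Kp = 0.119, so the forward reaction proceeds.

to the right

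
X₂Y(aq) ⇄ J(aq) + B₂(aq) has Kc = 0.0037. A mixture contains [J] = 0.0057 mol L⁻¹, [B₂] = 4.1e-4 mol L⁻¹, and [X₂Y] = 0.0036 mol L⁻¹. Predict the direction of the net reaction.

to the right

Qc = [J]·[B₂] / [X₂Y] = (0.0057)·(4.1e-4) / (0.0036) = 6.5e-4
Qc = 6.5e-4 < Kc = 0.0037, so the forward reaction proceeds.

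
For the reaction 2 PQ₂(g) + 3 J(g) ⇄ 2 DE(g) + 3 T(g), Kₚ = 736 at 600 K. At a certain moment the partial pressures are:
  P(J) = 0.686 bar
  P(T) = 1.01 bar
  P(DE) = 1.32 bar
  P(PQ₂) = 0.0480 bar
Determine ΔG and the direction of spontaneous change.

Qₚ = P(DE)²·P(T)³ / (P(PQ₂)²·P(J)³) = (1.32)²·(1.01)³ / ((0.0480)²·(0.686)³) = 2410
ΔG = RT ln(Qₚ/Kₚ) = (8.314 J mol⁻¹ K⁻¹)(600 K) × ln(2410/736)
   = (4.988 kJ/mol)(1.186) = 5.92 kJ/mol
ΔG > 0, so the forward reaction is non-spontaneous (proceeds in reverse).

ΔG = 5.92 kJ/mol; the forward reaction is non-spontaneous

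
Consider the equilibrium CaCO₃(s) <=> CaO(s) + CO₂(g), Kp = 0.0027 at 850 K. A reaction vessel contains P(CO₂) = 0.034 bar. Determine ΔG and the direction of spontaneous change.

(CaCO₃, CaO are pure solids — omitted from Qp.)
Qp = P(CO₂) = 0.0340
ΔG = RT ln(Qp/Kp) = (8.314 J mol⁻¹ K⁻¹)(850 K) × ln(0.0340/0.0027)
   = (7.067 kJ/mol)(2.533) = 17.9 kJ/mol
ΔG > 0, so the forward reaction is non-spontaneous (proceeds in reverse).

ΔG = 17.9 kJ/mol; the forward reaction is non-spontaneous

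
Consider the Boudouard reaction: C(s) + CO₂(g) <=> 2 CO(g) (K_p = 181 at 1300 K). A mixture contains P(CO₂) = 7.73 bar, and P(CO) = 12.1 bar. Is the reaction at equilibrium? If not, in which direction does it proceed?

(C is a pure solid — omitted from Q_p.)
Q_p = P(CO)² / P(CO₂) = (12.1)² / (7.73) = 18.9
Q_p = 18.9 < K_p = 181, so the forward reaction proceeds.

to the right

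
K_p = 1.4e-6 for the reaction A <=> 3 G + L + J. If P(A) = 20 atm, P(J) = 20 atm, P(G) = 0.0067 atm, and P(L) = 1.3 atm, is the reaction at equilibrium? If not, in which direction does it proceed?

in the forward direction

Q_p = P(G)³·P(L)·P(J) / P(A) = (0.0067)³·(1.3)·(20) / (20) = 3.9e-7
Q_p = 3.9e-7 < K_p = 1.4e-6, so the forward reaction proceeds.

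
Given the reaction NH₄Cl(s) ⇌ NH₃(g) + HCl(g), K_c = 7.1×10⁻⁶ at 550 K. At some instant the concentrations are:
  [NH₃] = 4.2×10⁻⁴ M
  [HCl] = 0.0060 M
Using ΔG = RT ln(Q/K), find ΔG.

(NH₄Cl is a pure solid — omitted from Q_c.)
Q_c = [NH₃]·[HCl] = (4.2×10⁻⁴)·(0.0060) = 2.52×10⁻⁶
ΔG = RT ln(Q_c/K_c) = (8.314 J mol⁻¹ K⁻¹)(550 K) × ln(2.52×10⁻⁶/7.1×10⁻⁶)
   = (4.573 kJ/mol)(-1.036) = -4.74 kJ/mol
ΔG < 0, so the forward reaction is spontaneous (proceeds forward).

ΔG = -4.74 kJ/mol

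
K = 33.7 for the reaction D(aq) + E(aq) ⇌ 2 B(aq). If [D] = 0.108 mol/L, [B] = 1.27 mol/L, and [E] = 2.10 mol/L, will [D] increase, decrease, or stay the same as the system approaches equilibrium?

decrease

Q = [B]² / ([D]·[E]) = (1.27)² / ((0.108)·(2.10)) = 7.11
Q = 7.11 < K = 33.7: net forward reaction.
D is a reactant, so it decreases.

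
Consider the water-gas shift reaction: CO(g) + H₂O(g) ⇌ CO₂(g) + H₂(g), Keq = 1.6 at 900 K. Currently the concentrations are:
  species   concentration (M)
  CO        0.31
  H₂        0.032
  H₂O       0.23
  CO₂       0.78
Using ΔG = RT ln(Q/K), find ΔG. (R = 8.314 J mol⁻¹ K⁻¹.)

ΔG = -11.4 kJ/mol

Q = [CO₂]·[H₂] / ([CO]·[H₂O]) = (0.78)·(0.032) / ((0.31)·(0.23)) = 0.350
ΔG = RT ln(Q/Keq) = (8.314 J mol⁻¹ K⁻¹)(900 K) × ln(0.350/1.6)
   = (7.483 kJ/mol)(-1.520) = -11.4 kJ/mol
ΔG < 0, so the forward reaction is spontaneous (proceeds forward).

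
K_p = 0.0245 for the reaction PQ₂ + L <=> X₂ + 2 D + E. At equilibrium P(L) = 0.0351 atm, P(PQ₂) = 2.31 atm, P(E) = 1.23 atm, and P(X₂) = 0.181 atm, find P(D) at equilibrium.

At equilibrium, K_p = P(X₂)·P(D)²·P(E) / (P(PQ₂)·P(L)) = 0.0245.
(0.181)·(P(D))²·(1.23) / ((2.31)·(0.0351)) = 0.0245
P(D)² = 0.00892 ⇒ P(D) = 0.0945 atm

P(D) = 0.0945 atm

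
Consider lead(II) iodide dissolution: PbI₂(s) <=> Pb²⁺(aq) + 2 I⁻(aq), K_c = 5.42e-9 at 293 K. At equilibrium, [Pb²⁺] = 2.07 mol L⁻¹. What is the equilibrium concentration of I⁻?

[I⁻] = 5.12e-5 mol L⁻¹

(PbI₂ is a pure solid — omitted from K_c.)
At equilibrium, K_c = [Pb²⁺]·[I⁻]² = 5.42e-9.
(2.07)·([I⁻])² = 5.42e-9
[I⁻]² = 2.62e-9 ⇒ [I⁻] = 5.12e-5 mol L⁻¹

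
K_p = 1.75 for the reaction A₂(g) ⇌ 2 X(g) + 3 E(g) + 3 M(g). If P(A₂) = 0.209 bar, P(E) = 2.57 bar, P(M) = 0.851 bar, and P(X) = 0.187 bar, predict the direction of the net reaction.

no net change (already at equilibrium)

Q_p = P(X)²·P(E)³·P(M)³ / P(A₂) = (0.187)²·(2.57)³·(0.851)³ / (0.209) = 1.75
Q_p = 1.75 = K_p, so the system is already at equilibrium.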